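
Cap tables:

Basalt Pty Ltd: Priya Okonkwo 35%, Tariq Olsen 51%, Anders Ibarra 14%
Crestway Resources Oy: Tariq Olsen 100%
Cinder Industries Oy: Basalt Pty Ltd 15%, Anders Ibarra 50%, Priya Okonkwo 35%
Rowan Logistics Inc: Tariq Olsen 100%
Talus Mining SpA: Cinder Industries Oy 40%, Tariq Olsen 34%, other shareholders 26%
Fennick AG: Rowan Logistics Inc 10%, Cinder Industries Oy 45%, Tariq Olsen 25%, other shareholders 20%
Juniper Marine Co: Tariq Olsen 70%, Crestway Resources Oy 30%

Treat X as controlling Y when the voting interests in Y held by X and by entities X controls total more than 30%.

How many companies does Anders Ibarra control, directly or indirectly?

Anders holds 50% of Cinder, so Anders controls Cinder.
Cinder holds 40% of Talus, so Anders controls Talus.
Cinder holds 45% of Fennick, so Anders controls Fennick.
No other company's threshold is met.
Anders controls 3 companies.

3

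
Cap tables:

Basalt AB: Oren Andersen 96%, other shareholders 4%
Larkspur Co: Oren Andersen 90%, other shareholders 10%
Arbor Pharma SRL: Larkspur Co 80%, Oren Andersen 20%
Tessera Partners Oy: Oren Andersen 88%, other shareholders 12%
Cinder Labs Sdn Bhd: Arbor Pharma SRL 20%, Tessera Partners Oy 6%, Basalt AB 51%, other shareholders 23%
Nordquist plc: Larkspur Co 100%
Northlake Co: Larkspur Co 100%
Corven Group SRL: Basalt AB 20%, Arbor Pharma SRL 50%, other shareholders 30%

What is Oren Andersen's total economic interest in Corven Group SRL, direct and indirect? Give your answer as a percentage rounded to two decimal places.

65.20%

Oren reaches Corven along 3 paths.
Via Basalt: 96% × 20% = 19.2%.
Via Larkspur → Arbor: 90% × 80% × 50% = 36%.
Via Arbor: 20% × 50% = 10%.
Total: 19.2% + 36% + 10% = 65.2%.
Rounded: 65.20%.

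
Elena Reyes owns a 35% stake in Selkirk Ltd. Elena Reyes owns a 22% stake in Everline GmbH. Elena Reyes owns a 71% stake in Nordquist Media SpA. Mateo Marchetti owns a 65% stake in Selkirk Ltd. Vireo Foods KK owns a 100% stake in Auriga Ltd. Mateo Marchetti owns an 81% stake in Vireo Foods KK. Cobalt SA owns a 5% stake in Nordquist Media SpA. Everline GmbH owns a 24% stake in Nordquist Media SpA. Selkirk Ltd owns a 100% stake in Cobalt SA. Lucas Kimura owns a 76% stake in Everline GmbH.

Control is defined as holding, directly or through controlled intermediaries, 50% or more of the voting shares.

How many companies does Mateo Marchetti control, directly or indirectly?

4

Mateo holds 81% of Vireo, so Mateo controls Vireo.
Mateo holds 65% of Selkirk, so Mateo controls Selkirk.
Selkirk holds 100% of Cobalt, so Mateo controls Cobalt.
Vireo holds 100% of Auriga, so Mateo controls Auriga.
No other company's threshold is met.
Mateo controls 4 companies.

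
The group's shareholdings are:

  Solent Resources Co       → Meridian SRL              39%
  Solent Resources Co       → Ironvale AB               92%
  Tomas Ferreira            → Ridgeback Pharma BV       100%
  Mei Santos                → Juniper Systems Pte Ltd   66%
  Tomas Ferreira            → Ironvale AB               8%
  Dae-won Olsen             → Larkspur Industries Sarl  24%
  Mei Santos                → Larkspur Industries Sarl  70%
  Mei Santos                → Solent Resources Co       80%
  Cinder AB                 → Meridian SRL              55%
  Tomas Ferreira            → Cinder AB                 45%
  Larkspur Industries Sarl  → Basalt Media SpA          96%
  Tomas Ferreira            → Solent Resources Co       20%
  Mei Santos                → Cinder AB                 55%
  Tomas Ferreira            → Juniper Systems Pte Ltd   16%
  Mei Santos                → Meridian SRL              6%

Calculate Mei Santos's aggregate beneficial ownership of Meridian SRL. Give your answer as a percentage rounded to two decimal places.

67.45%

Mei reaches Meridian along 3 paths.
Direct stake: 6% = 6%.
Via Solent: 80% × 39% = 31.2%.
Via Cinder: 55% × 55% = 30.25%.
Total: 6% + 31.2% + 30.25% = 67.45%.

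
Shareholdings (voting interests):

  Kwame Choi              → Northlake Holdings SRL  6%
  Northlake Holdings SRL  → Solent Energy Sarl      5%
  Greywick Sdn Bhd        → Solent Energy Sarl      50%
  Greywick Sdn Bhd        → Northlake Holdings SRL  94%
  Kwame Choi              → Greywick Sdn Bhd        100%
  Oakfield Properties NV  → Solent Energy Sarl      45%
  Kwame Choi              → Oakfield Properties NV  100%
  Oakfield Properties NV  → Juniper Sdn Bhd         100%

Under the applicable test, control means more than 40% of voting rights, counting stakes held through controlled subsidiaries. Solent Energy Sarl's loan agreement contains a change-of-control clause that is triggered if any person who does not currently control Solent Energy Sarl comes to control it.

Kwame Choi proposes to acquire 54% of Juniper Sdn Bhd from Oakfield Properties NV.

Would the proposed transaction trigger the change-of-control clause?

The purchase adds only to Kwame's holdings (Oakfield's stake shrinks), so Kwame is the only person who could newly come to control Solent.
Kwame holds 100% of Greywick, so Kwame controls Greywick.
Kwame holds 100% of Oakfield, so Kwame controls Oakfield.
Greywick and Kwame together hold 94% + 6% = 100% of Northlake, so Kwame controls Northlake.
Northlake and Greywick and Oakfield together hold 5% + 50% + 45% = 100% of Solent, so Kwame controls Solent.
So Kwame already controls Solent before the transaction.
After the purchase, Kwame holds 54% of Juniper directly, and Oakfield's stake falls to 46%.
Kwame controlled Solent already, so this is not a new person acquiring control; every other person's position is unchanged or reduced.
No new person acquires control, so the clause is not triggered.

No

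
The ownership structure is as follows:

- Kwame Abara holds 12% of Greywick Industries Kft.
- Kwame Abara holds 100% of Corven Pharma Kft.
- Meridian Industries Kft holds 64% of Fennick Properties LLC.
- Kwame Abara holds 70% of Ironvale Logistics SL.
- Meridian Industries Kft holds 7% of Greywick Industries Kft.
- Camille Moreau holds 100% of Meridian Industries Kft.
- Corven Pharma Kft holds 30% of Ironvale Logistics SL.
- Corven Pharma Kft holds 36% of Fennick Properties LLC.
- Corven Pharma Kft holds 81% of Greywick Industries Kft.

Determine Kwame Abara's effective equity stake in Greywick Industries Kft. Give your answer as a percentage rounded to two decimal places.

93.00%

Kwame reaches Greywick along 2 paths.
Via Corven: 100% × 81% = 81%.
Direct stake: 12% = 12%.
Total: 81% + 12% = 93%.
Rounded: 93.00%.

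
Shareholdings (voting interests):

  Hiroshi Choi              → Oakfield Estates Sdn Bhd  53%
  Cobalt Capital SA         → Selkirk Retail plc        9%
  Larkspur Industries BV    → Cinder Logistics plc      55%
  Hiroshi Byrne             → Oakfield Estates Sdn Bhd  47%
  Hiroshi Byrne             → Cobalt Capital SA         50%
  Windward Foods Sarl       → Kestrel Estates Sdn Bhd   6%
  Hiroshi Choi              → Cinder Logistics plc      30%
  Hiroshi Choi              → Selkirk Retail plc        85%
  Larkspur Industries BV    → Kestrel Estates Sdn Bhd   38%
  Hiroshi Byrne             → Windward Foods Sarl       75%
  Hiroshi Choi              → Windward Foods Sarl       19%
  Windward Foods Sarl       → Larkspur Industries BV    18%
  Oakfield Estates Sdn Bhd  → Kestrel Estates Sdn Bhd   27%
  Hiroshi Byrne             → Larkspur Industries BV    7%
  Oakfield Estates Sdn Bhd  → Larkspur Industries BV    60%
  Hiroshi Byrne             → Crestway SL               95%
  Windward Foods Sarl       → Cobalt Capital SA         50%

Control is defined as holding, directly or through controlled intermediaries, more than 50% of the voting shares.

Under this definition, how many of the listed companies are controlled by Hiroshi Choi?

Hiroshi Choi holds 53% of Oakfield, so Hiroshi Choi controls Oakfield.
Oakfield holds 60% of Larkspur, so Hiroshi Choi controls Larkspur.
Larkspur and Oakfield together hold 38% + 27% = 65% of Kestrel, so Hiroshi Choi controls Kestrel.
Hiroshi Choi and Larkspur together hold 30% + 55% = 85% of Cinder, so Hiroshi Choi controls Cinder.
Hiroshi Choi holds 85% of Selkirk, so Hiroshi Choi controls Selkirk.
No other company's threshold is met.
Hiroshi Choi controls 5 companies.

5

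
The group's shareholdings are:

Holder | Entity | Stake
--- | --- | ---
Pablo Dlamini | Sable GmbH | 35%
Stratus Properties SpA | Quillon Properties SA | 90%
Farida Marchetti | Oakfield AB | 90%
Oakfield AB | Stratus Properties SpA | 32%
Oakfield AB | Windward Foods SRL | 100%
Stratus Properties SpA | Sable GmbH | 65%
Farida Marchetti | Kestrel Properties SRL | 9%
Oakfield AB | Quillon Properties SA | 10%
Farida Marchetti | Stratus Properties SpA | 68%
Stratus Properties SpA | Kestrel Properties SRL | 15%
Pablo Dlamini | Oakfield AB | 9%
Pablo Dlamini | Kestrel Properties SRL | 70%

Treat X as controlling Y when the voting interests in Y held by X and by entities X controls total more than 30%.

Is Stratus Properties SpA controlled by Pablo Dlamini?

Pablo holds 70% of Kestrel, so Pablo controls Kestrel.
Pablo holds 35% of Sable, so Pablo controls Sable.
Neither Pablo nor any entity Pablo controls holds any voting interest in Stratus.
So Pablo does not control Stratus.

No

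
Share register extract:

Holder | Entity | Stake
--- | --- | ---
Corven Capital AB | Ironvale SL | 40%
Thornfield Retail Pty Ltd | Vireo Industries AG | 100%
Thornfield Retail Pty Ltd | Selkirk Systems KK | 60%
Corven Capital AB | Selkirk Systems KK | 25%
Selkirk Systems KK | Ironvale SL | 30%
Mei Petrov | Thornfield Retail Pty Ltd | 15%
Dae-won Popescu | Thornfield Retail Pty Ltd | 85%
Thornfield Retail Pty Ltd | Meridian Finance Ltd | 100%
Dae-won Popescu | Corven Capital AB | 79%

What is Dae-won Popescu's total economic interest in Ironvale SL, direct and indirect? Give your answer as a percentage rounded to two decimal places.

Dae-won reaches Ironvale along 3 paths.
Via Corven → Selkirk: 79% × 25% × 30% = 5.925%.
Via Thornfield → Selkirk: 85% × 60% × 30% = 15.3%.
Via Corven: 79% × 40% = 31.6%.
Total: 5.925% + 15.3% + 31.6% = 52.825%.
Rounded: 52.83%.

52.83%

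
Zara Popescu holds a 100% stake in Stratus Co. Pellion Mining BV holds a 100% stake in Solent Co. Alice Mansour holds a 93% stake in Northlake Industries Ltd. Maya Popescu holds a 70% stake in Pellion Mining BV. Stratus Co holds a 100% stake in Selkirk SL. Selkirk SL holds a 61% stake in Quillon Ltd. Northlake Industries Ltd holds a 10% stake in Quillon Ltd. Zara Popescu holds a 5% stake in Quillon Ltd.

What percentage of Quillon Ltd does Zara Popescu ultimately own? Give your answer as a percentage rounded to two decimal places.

Zara reaches Quillon along 2 paths.
Via Stratus → Selkirk: 100% × 100% × 61% = 61%.
Direct stake: 5% = 5%.
Total: 61% + 5% = 66%.
Rounded: 66.00%.

66.00%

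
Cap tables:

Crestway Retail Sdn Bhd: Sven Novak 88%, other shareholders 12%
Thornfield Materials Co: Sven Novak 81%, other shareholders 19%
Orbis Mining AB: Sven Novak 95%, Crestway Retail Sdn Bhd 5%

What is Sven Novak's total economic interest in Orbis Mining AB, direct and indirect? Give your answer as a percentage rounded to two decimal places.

99.40%

Sven reaches Orbis along 2 paths.
Direct stake: 95% = 95%.
Via Crestway: 88% × 5% = 4.4%.
Total: 95% + 4.4% = 99.4%.
Rounded: 99.40%.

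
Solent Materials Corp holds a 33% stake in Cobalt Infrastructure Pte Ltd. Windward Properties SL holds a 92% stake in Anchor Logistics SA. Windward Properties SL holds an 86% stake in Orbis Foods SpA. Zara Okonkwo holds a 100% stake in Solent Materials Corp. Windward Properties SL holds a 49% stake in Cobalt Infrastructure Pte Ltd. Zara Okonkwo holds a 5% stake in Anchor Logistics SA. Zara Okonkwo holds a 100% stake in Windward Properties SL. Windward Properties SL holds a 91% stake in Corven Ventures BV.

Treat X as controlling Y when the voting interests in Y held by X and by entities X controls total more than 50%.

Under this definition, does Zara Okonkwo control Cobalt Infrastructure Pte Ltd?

Zara holds 100% of Windward, so Zara controls Windward.
Zara holds 100% of Solent, so Zara controls Solent.
Solent and Windward together hold 33% + 49% = 82% of Cobalt, so Zara controls Cobalt.

Yes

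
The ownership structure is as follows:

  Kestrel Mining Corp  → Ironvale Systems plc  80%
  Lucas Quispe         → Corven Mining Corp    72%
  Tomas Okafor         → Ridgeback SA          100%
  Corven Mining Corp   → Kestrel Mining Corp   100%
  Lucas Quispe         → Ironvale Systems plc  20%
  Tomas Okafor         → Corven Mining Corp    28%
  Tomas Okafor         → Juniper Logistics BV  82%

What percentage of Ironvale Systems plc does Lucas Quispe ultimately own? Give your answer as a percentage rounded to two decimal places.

Lucas reaches Ironvale along 2 paths.
Direct stake: 20% = 20%.
Via Corven → Kestrel: 72% × 100% × 80% = 57.6%.
Total: 20% + 57.6% = 77.6%.
Rounded: 77.60%.

77.60%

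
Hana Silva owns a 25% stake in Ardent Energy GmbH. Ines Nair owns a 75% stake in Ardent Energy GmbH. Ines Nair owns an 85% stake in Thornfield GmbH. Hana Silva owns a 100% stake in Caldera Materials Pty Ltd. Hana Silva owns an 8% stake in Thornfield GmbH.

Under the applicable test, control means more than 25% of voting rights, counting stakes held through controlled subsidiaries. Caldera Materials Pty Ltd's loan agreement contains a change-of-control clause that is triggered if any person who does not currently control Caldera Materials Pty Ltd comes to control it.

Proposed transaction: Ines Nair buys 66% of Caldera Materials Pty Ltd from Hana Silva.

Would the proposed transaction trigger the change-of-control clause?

Yes

The purchase adds only to Ines's holdings (Hana's stake shrinks), so Ines is the only person who could newly come to control Caldera.
Ines holds 75% of Ardent, so Ines controls Ardent.
Ines holds 85% of Thornfield, so Ines controls Thornfield.
Neither Ines nor any entity Ines controls holds any voting interest in Caldera.
So before the transaction, Ines does not control Caldera.
After the purchase, Ines holds 66% of Caldera directly, and Hana's stake falls to 34%.
Ines holds 66% of Caldera, so Ines controls Caldera.
Ines did not control Caldera before and does after, so the clause is triggered.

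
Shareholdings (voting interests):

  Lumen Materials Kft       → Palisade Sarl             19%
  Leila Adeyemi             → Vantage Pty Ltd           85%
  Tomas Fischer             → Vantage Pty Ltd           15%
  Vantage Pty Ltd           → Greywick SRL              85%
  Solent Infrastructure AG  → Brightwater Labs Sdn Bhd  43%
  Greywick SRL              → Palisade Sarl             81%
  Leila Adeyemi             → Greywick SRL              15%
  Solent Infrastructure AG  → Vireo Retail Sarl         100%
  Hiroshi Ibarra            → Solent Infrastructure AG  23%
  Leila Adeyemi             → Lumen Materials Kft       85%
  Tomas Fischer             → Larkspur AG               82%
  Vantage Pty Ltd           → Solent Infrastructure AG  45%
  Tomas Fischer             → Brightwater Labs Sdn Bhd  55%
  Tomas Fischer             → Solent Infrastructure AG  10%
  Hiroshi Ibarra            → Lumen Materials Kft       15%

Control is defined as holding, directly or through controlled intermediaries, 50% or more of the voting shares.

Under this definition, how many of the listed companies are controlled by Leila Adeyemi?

Leila holds 85% of Vantage, so Leila controls Vantage.
Vantage and Leila together hold 85% + 15% = 100% of Greywick, so Leila controls Greywick.
Leila holds 85% of Lumen, so Leila controls Lumen.
Greywick and Lumen together hold 81% + 19% = 100% of Palisade, so Leila controls Palisade.
No other company's threshold is met.
Leila controls 4 companies.

4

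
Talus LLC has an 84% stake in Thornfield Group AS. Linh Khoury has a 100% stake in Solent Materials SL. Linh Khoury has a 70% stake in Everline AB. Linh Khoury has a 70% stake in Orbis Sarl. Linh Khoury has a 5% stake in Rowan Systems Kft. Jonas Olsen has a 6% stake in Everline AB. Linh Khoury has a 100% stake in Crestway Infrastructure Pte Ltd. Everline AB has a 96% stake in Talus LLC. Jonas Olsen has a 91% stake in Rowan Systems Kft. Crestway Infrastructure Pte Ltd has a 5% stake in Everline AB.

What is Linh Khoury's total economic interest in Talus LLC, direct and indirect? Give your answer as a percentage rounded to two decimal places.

72.00%

Linh reaches Talus along 2 paths.
Via Everline: 70% × 96% = 67.2%.
Via Crestway → Everline: 100% × 5% × 96% = 4.8%.
Total: 67.2% + 4.8% = 72%.
Rounded: 72.00%.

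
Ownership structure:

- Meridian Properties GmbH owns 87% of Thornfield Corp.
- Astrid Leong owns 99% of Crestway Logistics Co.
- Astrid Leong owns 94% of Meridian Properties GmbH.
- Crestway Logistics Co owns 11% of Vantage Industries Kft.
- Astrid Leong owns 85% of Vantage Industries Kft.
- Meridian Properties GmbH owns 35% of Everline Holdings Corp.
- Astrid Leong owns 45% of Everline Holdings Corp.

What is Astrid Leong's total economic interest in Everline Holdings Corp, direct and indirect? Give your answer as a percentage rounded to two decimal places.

77.90%

Astrid reaches Everline along 2 paths.
Via Meridian: 94% × 35% = 32.9%.
Direct stake: 45% = 45%.
Total: 32.9% + 45% = 77.9%.
Rounded: 77.90%.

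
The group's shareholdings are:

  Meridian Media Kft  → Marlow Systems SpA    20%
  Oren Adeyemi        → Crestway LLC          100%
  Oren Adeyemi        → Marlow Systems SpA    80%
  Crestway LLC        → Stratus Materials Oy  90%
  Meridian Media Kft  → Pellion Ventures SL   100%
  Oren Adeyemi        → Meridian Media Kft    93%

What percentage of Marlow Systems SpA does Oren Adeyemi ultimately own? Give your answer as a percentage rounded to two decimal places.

Oren reaches Marlow along 2 paths.
Via Meridian: 93% × 20% = 18.6%.
Direct stake: 80% = 80%.
Total: 18.6% + 80% = 98.6%.
Rounded: 98.60%.

98.60%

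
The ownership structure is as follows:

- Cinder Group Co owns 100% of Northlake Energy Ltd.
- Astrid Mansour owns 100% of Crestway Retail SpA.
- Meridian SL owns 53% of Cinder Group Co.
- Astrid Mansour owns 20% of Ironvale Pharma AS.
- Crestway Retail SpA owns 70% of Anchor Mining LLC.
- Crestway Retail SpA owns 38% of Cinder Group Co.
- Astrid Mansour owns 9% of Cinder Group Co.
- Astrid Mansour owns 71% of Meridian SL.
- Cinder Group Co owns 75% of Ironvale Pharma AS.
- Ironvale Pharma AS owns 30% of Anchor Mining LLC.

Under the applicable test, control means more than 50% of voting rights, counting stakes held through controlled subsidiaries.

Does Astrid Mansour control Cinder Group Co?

Yes

Astrid holds 71% of Meridian, so Astrid controls Meridian.
Astrid holds 100% of Crestway, so Astrid controls Crestway.
Meridian and Astrid and Crestway together hold 53% + 9% + 38% = 100% of Cinder, so Astrid controls Cinder.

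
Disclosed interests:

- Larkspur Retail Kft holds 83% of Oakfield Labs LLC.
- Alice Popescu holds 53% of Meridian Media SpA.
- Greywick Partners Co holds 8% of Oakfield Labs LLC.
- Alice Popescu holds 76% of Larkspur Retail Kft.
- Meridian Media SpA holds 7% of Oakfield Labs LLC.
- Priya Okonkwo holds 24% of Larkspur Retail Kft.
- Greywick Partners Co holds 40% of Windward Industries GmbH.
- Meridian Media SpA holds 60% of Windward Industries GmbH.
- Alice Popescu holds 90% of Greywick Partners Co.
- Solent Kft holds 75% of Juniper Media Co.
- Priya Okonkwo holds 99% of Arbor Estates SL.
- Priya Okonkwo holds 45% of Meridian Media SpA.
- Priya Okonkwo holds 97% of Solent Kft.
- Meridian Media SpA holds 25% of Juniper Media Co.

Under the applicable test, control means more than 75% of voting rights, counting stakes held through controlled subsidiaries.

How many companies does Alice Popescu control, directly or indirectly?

3

Alice holds 90% of Greywick, so Alice controls Greywick.
Alice holds 76% of Larkspur, so Alice controls Larkspur.
Greywick and Larkspur together hold 8% + 83% = 91% of Oakfield, so Alice controls Oakfield.
No other company's threshold is met.
Alice controls 3 companies.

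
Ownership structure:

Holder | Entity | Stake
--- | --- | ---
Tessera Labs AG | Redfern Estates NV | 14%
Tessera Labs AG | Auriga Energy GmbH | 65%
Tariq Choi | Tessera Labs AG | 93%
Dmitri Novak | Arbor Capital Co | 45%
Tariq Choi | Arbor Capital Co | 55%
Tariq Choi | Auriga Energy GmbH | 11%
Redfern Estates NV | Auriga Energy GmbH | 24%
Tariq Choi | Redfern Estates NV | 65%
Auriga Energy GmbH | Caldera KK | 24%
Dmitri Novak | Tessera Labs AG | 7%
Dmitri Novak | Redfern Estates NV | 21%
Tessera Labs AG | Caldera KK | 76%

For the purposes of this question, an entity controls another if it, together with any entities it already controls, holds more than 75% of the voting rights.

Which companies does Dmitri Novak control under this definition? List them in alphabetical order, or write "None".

None

Dmitri's largest direct stake is 45% in Arbor, which does not meet the threshold.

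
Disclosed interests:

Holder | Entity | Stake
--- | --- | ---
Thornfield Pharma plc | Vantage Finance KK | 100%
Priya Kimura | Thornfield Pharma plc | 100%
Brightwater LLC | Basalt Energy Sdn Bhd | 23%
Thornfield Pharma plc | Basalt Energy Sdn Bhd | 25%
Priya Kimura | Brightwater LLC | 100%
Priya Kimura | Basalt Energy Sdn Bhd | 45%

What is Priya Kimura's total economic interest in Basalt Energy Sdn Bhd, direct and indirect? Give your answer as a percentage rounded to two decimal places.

Priya reaches Basalt along 3 paths.
Direct stake: 45% = 45%.
Via Brightwater: 100% × 23% = 23%.
Via Thornfield: 100% × 25% = 25%.
Total: 45% + 23% + 25% = 93%.
Rounded: 93.00%.

93.00%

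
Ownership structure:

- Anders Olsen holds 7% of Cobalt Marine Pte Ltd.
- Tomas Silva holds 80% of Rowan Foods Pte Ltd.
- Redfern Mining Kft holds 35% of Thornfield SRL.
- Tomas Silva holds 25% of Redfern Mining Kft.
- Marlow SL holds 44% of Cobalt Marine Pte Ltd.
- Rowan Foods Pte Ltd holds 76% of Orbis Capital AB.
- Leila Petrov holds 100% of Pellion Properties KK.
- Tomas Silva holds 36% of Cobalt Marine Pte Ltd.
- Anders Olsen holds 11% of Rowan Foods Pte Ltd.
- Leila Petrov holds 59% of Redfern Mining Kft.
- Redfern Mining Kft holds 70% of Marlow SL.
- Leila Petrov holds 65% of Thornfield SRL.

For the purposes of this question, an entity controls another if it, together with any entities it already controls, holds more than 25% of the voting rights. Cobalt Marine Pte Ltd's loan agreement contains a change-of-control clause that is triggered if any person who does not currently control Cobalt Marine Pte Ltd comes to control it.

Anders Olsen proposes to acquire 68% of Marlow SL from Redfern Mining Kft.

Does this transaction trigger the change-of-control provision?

The purchase adds only to Anders's holdings (Redfern's stake shrinks), so Anders is the only person who could newly come to control Cobalt.
Anders's largest direct stake is 11% in Rowan, which does not meet the threshold, so Anders controls no company.
In Cobalt, Anders's side holds only 7%, not > 25%.
So before the transaction, Anders does not control Cobalt.
After the purchase, Anders holds 68% of Marlow directly, and Redfern's stake falls to 2%.
Anders holds 68% of Marlow, so Anders controls Marlow.
Anders and Marlow together hold 7% + 44% = 51% of Cobalt, so Anders controls Cobalt.
Anders did not control Cobalt before and does after, so the clause is triggered.

Yes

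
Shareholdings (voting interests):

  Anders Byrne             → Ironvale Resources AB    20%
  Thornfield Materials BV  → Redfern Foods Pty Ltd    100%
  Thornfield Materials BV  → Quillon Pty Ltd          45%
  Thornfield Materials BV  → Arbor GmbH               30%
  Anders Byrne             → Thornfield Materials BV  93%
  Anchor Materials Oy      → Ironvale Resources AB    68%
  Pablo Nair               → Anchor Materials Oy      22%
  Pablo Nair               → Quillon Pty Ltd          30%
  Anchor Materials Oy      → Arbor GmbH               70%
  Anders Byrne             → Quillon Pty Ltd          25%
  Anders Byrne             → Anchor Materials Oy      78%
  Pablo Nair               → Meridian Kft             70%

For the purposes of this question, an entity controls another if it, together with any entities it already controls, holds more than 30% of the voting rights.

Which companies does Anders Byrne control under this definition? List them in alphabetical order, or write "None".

Anders holds 78% of Anchor, so Anders controls Anchor.
Anders holds 93% of Thornfield, so Anders controls Thornfield.
Thornfield and Anchor together hold 30% + 70% = 100% of Arbor, so Anders controls Arbor.
Anders and Anchor together hold 20% + 68% = 88% of Ironvale, so Anders controls Ironvale.
Thornfield and Anders together hold 45% + 25% = 70% of Quillon, so Anders controls Quillon.
Thornfield holds 100% of Redfern, so Anders controls Redfern.
No other company's threshold is met.

Anchor Materials Oy, Arbor GmbH, Ironvale Resources AB, Quillon Pty Ltd, Redfern Foods Pty Ltd, Thornfield Materials BV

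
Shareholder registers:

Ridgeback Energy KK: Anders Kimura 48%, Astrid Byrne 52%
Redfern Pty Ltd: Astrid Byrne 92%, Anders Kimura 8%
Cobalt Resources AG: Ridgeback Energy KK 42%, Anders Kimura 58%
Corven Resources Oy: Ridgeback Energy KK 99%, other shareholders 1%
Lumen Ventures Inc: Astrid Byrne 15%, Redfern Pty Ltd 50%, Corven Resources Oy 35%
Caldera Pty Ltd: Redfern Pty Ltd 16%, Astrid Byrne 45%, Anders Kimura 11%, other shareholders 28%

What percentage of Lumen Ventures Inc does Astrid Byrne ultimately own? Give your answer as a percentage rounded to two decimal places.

Astrid reaches Lumen along 3 paths.
Direct stake: 15% = 15%.
Via Redfern: 92% × 50% = 46%.
Via Ridgeback → Corven: 52% × 99% × 35% = 18.018%.
Total: 15% + 46% + 18.018% = 79.018%.
Rounded: 79.02%.

79.02%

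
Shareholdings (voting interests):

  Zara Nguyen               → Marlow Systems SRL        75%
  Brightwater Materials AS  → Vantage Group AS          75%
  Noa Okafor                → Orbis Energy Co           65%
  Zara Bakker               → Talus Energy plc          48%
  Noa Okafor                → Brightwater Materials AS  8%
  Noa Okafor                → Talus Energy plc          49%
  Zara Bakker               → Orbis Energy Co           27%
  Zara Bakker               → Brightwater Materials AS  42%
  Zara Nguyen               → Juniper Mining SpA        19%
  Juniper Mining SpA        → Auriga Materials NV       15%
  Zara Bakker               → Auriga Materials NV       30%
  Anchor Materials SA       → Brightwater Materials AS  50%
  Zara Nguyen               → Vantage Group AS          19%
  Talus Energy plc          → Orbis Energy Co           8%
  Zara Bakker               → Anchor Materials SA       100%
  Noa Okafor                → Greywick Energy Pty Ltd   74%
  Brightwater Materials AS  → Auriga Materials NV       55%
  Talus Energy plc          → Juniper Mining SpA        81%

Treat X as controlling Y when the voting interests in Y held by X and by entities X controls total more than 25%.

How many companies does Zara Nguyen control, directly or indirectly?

1

Zara Nguyen holds 75% of Marlow, so Zara Nguyen controls Marlow.
No other company's threshold is met.
Zara Nguyen controls 1 company.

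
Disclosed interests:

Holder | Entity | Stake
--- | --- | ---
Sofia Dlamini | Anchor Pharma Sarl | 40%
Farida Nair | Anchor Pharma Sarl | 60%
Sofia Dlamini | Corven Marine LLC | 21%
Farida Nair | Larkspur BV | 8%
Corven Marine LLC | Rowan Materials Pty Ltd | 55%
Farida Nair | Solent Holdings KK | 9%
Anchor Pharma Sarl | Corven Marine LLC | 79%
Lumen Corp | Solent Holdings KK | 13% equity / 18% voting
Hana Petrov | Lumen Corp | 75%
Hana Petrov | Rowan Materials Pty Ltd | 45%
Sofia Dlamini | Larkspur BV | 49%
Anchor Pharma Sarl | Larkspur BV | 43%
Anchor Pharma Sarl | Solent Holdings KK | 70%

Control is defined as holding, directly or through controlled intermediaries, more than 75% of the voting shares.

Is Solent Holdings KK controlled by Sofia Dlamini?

No

Sofia's largest direct stake is 49% in Larkspur, which does not meet the threshold, so Sofia controls no company.
Neither Sofia nor any entity Sofia controls holds any voting interest in Solent.
So Sofia does not control Solent.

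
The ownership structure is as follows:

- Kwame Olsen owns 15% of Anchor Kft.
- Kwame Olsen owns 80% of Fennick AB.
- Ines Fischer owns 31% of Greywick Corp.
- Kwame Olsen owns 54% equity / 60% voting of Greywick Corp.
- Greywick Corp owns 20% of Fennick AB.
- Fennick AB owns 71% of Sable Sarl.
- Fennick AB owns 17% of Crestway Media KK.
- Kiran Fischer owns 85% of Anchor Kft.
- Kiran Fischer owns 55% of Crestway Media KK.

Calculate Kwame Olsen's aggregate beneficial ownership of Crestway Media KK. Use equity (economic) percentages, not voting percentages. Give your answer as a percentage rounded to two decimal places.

15.44%

Kwame reaches Crestway along 2 paths.
Via Greywick → Fennick: 54% × 20% × 17% = 1.836%.
Via Fennick: 80% × 17% = 13.6%.
Total: 1.836% + 13.6% = 15.436%.
Rounded: 15.44%.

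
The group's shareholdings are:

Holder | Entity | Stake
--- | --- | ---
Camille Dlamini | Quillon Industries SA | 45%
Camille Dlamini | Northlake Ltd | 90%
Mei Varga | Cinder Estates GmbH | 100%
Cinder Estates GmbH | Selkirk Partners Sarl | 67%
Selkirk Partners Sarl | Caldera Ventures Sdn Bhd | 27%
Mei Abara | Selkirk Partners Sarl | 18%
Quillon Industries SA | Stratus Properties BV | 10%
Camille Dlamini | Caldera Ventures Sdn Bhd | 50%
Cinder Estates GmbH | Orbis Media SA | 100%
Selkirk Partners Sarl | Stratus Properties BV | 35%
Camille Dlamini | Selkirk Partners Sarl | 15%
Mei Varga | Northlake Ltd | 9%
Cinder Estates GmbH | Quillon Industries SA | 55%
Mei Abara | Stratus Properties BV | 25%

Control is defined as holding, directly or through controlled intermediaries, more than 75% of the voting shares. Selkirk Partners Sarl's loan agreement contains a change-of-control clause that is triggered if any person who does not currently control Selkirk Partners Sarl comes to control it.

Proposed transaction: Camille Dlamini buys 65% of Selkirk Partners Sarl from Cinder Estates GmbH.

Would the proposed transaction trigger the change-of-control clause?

Yes

The purchase adds only to Camille's holdings (Cinder's stake shrinks), so Camille is the only person who could newly come to control Selkirk.
Camille holds 90% of Northlake, so Camille controls Northlake.
In Selkirk, Camille's side holds only 15%, not > 75%.
So before the transaction, Camille does not control Selkirk.
After the purchase, Camille's direct stake in Selkirk rises to 15% + 65% = 80%, and Cinder's stake falls to 2%.
Camille holds 80% of Selkirk, so Camille controls Selkirk.
Camille did not control Selkirk before and does after, so the clause is triggered.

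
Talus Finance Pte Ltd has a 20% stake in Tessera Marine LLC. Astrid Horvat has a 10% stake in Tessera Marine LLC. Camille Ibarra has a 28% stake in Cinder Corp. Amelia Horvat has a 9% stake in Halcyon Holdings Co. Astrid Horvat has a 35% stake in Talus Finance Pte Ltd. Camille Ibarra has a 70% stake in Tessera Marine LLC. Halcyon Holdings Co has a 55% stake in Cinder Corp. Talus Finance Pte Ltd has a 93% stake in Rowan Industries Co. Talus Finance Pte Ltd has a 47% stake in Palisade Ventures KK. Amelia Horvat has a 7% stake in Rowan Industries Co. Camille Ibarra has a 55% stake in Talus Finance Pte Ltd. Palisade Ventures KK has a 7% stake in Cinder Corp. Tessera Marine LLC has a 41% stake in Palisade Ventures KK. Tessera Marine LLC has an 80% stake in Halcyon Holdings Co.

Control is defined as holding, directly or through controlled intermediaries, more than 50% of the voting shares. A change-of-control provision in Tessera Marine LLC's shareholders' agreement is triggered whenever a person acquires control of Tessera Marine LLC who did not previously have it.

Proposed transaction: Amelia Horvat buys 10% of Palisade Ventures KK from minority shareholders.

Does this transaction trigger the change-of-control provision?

No

The purchase changes only Amelia's holdings, so Amelia is the only person who could newly come to control Tessera.
Amelia's largest direct stake is 9% in Halcyon, which does not meet the threshold, so Amelia controls no company.
Neither Amelia nor any entity Amelia controls holds any voting interest in Tessera.
So before the transaction, Amelia does not control Tessera.
After the purchase, Amelia holds 10% of Palisade directly.
Amelia's side now holds 10% of Palisade, not > 50%, so Amelia still does not control Palisade.
After the transaction, neither Amelia nor any entity Amelia controls holds a voting interest in Tessera, so Amelia still does not control it.
No new person acquires control, so the clause is not triggered.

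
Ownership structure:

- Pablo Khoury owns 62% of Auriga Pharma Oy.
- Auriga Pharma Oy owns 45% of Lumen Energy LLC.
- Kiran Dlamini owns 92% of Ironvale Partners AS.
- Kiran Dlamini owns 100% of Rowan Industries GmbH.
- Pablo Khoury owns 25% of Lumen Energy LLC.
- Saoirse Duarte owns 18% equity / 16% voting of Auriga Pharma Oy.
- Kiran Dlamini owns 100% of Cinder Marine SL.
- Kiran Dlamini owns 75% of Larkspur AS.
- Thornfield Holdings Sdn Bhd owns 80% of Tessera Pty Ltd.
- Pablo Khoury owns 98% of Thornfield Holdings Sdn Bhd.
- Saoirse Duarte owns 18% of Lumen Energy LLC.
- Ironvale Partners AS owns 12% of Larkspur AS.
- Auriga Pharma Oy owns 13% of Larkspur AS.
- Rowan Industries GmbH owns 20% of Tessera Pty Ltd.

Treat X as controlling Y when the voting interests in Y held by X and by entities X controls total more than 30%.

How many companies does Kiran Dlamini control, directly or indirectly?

Kiran holds 92% of Ironvale, so Kiran controls Ironvale.
Kiran and Ironvale together hold 75% + 12% = 87% of Larkspur, so Kiran controls Larkspur.
Kiran holds 100% of Rowan, so Kiran controls Rowan.
Kiran holds 100% of Cinder, so Kiran controls Cinder.
No other company's threshold is met.
Kiran controls 4 companies.

4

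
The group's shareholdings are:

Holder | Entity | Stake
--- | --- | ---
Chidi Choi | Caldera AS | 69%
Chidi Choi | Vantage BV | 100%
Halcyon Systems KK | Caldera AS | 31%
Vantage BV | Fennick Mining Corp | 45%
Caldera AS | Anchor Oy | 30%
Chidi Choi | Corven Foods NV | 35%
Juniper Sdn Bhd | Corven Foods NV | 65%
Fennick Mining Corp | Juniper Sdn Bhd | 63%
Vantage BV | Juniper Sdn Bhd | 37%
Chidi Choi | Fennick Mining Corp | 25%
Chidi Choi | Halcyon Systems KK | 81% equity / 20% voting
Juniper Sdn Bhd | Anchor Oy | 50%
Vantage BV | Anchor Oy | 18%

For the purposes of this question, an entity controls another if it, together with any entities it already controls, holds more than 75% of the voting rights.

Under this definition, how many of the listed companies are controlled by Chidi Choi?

1

Chidi holds 100% of Vantage, so Chidi controls Vantage.
No other company's threshold is met.
Chidi controls 1 company.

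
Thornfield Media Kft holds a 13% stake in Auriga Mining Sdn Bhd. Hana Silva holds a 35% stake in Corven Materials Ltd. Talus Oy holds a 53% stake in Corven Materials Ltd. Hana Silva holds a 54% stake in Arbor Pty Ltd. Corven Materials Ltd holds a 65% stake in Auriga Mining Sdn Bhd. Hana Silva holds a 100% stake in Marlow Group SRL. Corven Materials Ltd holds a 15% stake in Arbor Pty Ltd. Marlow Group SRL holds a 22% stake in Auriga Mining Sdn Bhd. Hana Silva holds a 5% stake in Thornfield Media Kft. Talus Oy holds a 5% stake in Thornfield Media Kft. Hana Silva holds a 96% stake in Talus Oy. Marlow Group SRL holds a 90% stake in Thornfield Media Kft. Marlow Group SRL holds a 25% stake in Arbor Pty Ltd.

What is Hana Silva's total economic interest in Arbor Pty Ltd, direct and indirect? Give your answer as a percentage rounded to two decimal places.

Hana reaches Arbor along 4 paths.
Direct stake: 54% = 54%.
Via Talus → Corven: 96% × 53% × 15% = 7.632%.
Via Corven: 35% × 15% = 5.25%.
Via Marlow: 100% × 25% = 25%.
Total: 54% + 7.632% + 5.25% + 25% = 91.882%.
Rounded: 91.88%.

91.88%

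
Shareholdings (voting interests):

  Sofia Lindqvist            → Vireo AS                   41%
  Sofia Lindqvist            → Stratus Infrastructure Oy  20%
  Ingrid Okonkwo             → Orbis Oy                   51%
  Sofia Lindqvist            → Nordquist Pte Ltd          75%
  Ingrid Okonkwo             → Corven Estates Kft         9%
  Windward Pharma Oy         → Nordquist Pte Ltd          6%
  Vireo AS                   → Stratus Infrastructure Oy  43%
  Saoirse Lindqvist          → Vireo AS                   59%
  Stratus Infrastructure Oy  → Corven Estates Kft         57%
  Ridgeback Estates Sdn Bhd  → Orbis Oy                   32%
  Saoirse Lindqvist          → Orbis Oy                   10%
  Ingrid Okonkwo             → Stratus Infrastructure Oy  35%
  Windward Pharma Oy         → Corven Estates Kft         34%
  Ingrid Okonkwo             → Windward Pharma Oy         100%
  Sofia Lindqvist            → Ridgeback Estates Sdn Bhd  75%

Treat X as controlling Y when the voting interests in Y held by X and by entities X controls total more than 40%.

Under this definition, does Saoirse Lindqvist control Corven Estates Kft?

Yes

Saoirse holds 59% of Vireo, so Saoirse controls Vireo.
Vireo holds 43% of Stratus, so Saoirse controls Stratus.
Stratus holds 57% of Corven, so Saoirse controls Corven.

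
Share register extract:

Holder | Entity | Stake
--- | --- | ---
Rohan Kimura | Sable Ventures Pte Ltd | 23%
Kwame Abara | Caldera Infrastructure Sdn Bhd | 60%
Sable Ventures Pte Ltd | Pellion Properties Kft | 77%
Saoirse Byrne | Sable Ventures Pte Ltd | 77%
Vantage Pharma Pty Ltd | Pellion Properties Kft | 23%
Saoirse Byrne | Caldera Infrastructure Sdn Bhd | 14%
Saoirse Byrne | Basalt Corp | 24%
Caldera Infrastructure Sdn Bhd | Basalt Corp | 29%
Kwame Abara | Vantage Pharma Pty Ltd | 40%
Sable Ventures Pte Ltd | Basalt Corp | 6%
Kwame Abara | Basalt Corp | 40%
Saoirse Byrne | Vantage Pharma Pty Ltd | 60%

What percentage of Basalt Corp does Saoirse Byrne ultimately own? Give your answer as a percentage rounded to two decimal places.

Saoirse reaches Basalt along 3 paths.
Direct stake: 24% = 24%.
Via Caldera: 14% × 29% = 4.06%.
Via Sable: 77% × 6% = 4.62%.
Total: 24% + 4.06% + 4.62% = 32.68%.

32.68%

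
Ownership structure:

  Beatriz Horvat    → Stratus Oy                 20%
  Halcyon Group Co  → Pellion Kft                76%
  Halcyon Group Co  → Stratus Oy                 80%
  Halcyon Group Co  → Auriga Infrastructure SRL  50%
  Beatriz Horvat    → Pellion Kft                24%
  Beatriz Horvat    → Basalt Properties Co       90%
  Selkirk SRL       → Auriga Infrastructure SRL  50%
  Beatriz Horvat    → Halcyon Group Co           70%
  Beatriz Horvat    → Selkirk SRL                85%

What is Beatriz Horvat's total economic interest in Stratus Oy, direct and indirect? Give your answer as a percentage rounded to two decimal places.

Beatriz reaches Stratus along 2 paths.
Via Halcyon: 70% × 80% = 56%.
Direct stake: 20% = 20%.
Total: 56% + 20% = 76%.
Rounded: 76.00%.

76.00%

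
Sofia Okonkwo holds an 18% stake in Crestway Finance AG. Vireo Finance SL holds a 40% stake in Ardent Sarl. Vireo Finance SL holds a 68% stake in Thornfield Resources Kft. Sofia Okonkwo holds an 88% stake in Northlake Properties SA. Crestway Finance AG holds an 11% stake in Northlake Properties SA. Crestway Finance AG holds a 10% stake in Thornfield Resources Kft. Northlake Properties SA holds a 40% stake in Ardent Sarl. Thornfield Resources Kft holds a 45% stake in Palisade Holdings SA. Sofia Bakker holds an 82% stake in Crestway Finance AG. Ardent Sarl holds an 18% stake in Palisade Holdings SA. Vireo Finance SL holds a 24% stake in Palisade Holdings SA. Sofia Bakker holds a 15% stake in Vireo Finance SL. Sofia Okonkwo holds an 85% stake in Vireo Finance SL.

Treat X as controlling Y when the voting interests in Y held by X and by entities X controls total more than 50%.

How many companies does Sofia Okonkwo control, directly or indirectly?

Sofia Okonkwo holds 85% of Vireo, so Sofia Okonkwo controls Vireo.
Sofia Okonkwo holds 88% of Northlake, so Sofia Okonkwo controls Northlake.
Vireo and Northlake together hold 40% + 40% = 80% of Ardent, so Sofia Okonkwo controls Ardent.
Vireo holds 68% of Thornfield, so Sofia Okonkwo controls Thornfield.
Ardent and Thornfield and Vireo together hold 18% + 45% + 24% = 87% of Palisade, so Sofia Okonkwo controls Palisade.
No other company's threshold is met.
Sofia Okonkwo controls 5 companies.

5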